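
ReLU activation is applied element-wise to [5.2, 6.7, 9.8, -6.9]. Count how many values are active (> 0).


ReLU(x) = max(0, x) for each element:
ReLU(5.2) = 5.2
ReLU(6.7) = 6.7
ReLU(9.8) = 9.8
ReLU(-6.9) = 0
Active neurons (>0): 3

3


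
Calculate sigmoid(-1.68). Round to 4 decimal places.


sigmoid(z) = 1 / (1 + exp(-z))
exp(-(-1.68)) = exp(1.68) = 5.3656
1 + 5.3656 = 6.3656
1 / 6.3656 = 0.1571

0.1571


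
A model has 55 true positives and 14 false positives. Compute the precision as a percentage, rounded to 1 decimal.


Precision = TP / (TP + FP) * 100
= 55 / (55 + 14)
= 55 / 69
= 0.7971
= 79.7%

79.7


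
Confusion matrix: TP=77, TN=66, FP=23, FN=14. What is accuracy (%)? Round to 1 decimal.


Accuracy = (TP + TN) / (TP + TN + FP + FN) * 100
= (77 + 66) / (77 + 66 + 23 + 14)
= 143 / 180
= 0.7944
= 79.4%

79.4


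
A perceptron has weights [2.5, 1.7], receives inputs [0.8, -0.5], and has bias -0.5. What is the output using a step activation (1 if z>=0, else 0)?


z = w . x + b
= 2.5*0.8 + 1.7*-0.5 + -0.5
= 2.0 + -0.85 + -0.5
= 1.15 + -0.5
= 0.65
Since z = 0.65 >= 0, output = 1

1


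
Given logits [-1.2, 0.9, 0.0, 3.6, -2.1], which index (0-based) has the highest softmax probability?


Softmax is a monotonic transformation, so it preserves the argmax.
We need to find the index of the maximum logit.
Index 0: -1.2
Index 1: 0.9
Index 2: 0.0
Index 3: 3.6
Index 4: -2.1
Maximum logit = 3.6 at index 3

3


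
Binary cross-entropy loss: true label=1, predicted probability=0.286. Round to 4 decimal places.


For y=1: Loss = -log(p)
= -log(0.286)
= -(-1.2518)
= 1.2518

1.2518


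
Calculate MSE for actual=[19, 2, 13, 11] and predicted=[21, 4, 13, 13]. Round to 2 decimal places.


Differences: [-2, -2, 0, -2]
Squared errors: [4, 4, 0, 4]
Sum of squared errors = 12
MSE = 12 / 4 = 3.00

3.00


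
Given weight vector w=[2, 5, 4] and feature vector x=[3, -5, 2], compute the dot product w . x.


Element-wise products:
2 * 3 = 6
5 * -5 = -25
4 * 2 = 8
Sum = 6 + -25 + 8
= -11

-11


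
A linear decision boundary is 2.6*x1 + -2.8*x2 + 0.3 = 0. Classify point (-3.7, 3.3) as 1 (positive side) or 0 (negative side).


Compute 2.6 * -3.7 + -2.8 * 3.3 + 0.3
= -9.62 + -9.24 + 0.3
= -18.56
Since -18.56 < 0, the point is on the negative side.

0


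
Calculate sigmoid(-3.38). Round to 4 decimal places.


sigmoid(z) = 1 / (1 + exp(-z))
exp(-(-3.38)) = exp(3.38) = 29.3708
1 + 29.3708 = 30.3708
1 / 30.3708 = 0.0329

0.0329


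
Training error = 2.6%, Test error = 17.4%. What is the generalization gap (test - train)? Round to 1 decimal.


Generalization gap = test_error - train_error
= 17.4 - 2.6
= 14.8%
A large gap suggests overfitting.

14.8


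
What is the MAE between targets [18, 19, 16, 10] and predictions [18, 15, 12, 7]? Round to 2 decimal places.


Absolute errors: [0, 4, 4, 3]
Sum of absolute errors = 11
MAE = 11 / 4 = 2.75

2.75


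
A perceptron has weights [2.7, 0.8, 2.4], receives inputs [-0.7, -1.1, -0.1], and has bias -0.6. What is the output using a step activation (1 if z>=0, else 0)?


z = w . x + b
= 2.7*-0.7 + 0.8*-1.1 + 2.4*-0.1 + -0.6
= -1.89 + -0.88 + -0.24 + -0.6
= -3.01 + -0.6
= -3.61
Since z = -3.61 < 0, output = 0

0


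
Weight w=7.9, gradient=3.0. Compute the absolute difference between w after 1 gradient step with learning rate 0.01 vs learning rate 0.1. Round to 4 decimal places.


With lr=0.01: w_new = 7.9 - 0.01 * 3.0 = 7.87
With lr=0.1: w_new = 7.9 - 0.1 * 3.0 = 7.6
Absolute difference = |7.87 - 7.6|
= 0.2700

0.2700


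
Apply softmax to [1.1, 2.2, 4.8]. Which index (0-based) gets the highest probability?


Softmax is a monotonic transformation, so it preserves the argmax.
We need to find the index of the maximum logit.
Index 0: 1.1
Index 1: 2.2
Index 2: 4.8
Maximum logit = 4.8 at index 2

2


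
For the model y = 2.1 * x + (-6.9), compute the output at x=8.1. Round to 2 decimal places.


y = 2.1 * 8.1 + (-6.9)
= 17.01 + (-6.9)
= 10.11

10.11


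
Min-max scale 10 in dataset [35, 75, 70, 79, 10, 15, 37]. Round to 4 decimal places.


Min = 10, Max = 79
Range = 79 - 10 = 69
Scaled = (x - min) / (max - min)
= (10 - 10) / 69
= 0 / 69
= 0.0000

0.0000


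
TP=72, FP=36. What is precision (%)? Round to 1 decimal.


Precision = TP / (TP + FP) * 100
= 72 / (72 + 36)
= 72 / 108
= 0.6667
= 66.7%

66.7


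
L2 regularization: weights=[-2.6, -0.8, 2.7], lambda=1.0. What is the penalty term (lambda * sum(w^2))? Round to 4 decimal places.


Squaring each weight:
(-2.6)^2 = 6.76
(-0.8)^2 = 0.64
2.7^2 = 7.29
Sum of squares = 14.69
Penalty = 1.0 * 14.69 = 14.6900

14.6900


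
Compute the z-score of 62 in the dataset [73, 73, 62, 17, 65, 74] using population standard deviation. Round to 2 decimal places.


Mean = (73 + 73 + 62 + 17 + 65 + 74) / 6 = 60.6667
Variance = sum((x_i - mean)^2) / n = 401.5556
Std = sqrt(401.5556) = 20.0389
Z = (x - mean) / std
= (62 - 60.6667) / 20.0389
= 1.3333 / 20.0389
= 0.07

0.07


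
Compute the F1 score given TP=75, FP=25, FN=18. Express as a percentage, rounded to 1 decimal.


Precision = TP / (TP + FP) = 75 / 100 = 0.75
Recall = TP / (TP + FN) = 75 / 93 = 0.8065
F1 = 2 * P * R / (P + R)
= 2 * 0.75 * 0.8065 / (0.75 + 0.8065)
= 1.2097 / 1.5565
= 0.7772
As percentage: 77.7%

77.7


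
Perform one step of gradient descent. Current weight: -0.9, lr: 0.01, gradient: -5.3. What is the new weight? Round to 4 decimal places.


w_new = w_old - lr * gradient
= -0.9 - 0.01 * -5.3
= -0.9 - (-0.053)
= -0.8470

-0.8470


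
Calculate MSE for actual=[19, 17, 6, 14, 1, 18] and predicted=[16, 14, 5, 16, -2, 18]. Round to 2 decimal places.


Differences: [3, 3, 1, -2, 3, 0]
Squared errors: [9, 9, 1, 4, 9, 0]
Sum of squared errors = 32
MSE = 32 / 6 = 5.33

5.33


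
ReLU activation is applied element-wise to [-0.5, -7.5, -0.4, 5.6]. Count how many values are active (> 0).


ReLU(x) = max(0, x) for each element:
ReLU(-0.5) = 0
ReLU(-7.5) = 0
ReLU(-0.4) = 0
ReLU(5.6) = 5.6
Active neurons (>0): 1

1


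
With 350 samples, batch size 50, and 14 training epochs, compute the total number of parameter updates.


Iterations per epoch = 350 / 50 = 7
Total updates = iterations_per_epoch * epochs
= 7 * 14
= 98

98


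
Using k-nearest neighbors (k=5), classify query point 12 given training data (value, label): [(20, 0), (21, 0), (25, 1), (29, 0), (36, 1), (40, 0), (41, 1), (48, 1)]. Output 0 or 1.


Distances from query 12:
Point 20 (class 0): distance = 8
Point 21 (class 0): distance = 9
Point 25 (class 1): distance = 13
Point 29 (class 0): distance = 17
Point 36 (class 1): distance = 24
K=5 nearest neighbors: classes = [0, 0, 1, 0, 1]
Votes for class 1: 2 / 5
Majority vote => class 0

0


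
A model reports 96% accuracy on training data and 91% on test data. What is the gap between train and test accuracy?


Gap = train_accuracy - test_accuracy
= 96 - 91
= 5%
This moderate gap may indicate mild overfitting.

5


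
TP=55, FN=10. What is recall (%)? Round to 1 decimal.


Recall = TP / (TP + FN) * 100
= 55 / (55 + 10)
= 55 / 65
= 0.8462
= 84.6%

84.6


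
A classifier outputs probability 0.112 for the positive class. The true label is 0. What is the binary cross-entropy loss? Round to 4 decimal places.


For y=0: Loss = -log(1-p)
= -log(1 - 0.112)
= -log(0.888)
= -(-0.1188)
= 0.1188

0.1188


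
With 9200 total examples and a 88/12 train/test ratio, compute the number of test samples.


Train samples = 9200 * 88% = 8096
Test samples = 9200 - 8096
= 1104

1104


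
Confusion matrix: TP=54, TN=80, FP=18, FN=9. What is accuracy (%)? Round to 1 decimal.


Accuracy = (TP + TN) / (TP + TN + FP + FN) * 100
= (54 + 80) / (54 + 80 + 18 + 9)
= 134 / 161
= 0.8323
= 83.2%

83.2


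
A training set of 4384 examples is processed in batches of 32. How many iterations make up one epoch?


Iterations per epoch = dataset_size / batch_size
= 4384 / 32
= 137

137


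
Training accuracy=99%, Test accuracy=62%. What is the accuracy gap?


Gap = train_accuracy - test_accuracy
= 99 - 62
= 37%
This large gap strongly indicates overfitting.

37


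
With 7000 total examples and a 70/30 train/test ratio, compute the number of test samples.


Train samples = 7000 * 70% = 4900
Test samples = 7000 - 4900
= 2100

2100


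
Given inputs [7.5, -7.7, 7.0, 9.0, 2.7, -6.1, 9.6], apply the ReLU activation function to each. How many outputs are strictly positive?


ReLU(x) = max(0, x) for each element:
ReLU(7.5) = 7.5
ReLU(-7.7) = 0
ReLU(7.0) = 7.0
ReLU(9.0) = 9.0
ReLU(2.7) = 2.7
ReLU(-6.1) = 0
ReLU(9.6) = 9.6
Active neurons (>0): 5

5


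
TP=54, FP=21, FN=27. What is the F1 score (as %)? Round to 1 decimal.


Precision = TP / (TP + FP) = 54 / 75 = 0.72
Recall = TP / (TP + FN) = 54 / 81 = 0.6667
F1 = 2 * P * R / (P + R)
= 2 * 0.72 * 0.6667 / (0.72 + 0.6667)
= 0.96 / 1.3867
= 0.6923
As percentage: 69.2%

69.2


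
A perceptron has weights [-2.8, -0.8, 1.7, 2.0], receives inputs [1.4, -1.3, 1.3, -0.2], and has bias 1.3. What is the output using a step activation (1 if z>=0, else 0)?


z = w . x + b
= -2.8*1.4 + -0.8*-1.3 + 1.7*1.3 + 2.0*-0.2 + 1.3
= -3.92 + 1.04 + 2.21 + -0.4 + 1.3
= -1.07 + 1.3
= 0.23
Since z = 0.23 >= 0, output = 1

1


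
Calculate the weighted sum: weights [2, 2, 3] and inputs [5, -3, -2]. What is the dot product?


Element-wise products:
2 * 5 = 10
2 * -3 = -6
3 * -2 = -6
Sum = 10 + -6 + -6
= -2

-2


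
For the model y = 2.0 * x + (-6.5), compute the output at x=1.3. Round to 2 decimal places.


y = 2.0 * 1.3 + (-6.5)
= 2.6 + (-6.5)
= -3.90

-3.90


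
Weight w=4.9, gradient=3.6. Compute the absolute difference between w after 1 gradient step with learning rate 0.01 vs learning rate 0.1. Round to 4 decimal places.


With lr=0.01: w_new = 4.9 - 0.01 * 3.6 = 4.864
With lr=0.1: w_new = 4.9 - 0.1 * 3.6 = 4.54
Absolute difference = |4.864 - 4.54|
= 0.3240

0.3240


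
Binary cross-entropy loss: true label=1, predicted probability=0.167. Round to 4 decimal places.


For y=1: Loss = -log(p)
= -log(0.167)
= -(-1.7898)
= 1.7898

1.7898


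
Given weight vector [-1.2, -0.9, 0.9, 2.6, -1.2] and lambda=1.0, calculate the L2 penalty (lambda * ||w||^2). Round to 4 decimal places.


Squaring each weight:
(-1.2)^2 = 1.44
(-0.9)^2 = 0.81
0.9^2 = 0.81
2.6^2 = 6.76
(-1.2)^2 = 1.44
Sum of squares = 11.26
Penalty = 1.0 * 11.26 = 11.2600

11.2600


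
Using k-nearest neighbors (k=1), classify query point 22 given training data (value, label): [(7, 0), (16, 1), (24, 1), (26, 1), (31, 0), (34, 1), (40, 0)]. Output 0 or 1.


Distances from query 22:
Point 24 (class 1): distance = 2
K=1 nearest neighbors: classes = [1]
Votes for class 1: 1 / 1
Majority vote => class 1

1


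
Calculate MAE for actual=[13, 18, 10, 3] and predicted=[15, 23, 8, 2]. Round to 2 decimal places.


Absolute errors: [2, 5, 2, 1]
Sum of absolute errors = 10
MAE = 10 / 4 = 2.50

2.50


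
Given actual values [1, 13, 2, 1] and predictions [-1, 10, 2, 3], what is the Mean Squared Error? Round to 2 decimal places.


Differences: [2, 3, 0, -2]
Squared errors: [4, 9, 0, 4]
Sum of squared errors = 17
MSE = 17 / 4 = 4.25

4.25


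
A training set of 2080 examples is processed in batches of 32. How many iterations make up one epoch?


Iterations per epoch = dataset_size / batch_size
= 2080 / 32
= 65

65


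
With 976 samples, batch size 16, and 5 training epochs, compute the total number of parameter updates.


Iterations per epoch = 976 / 16 = 61
Total updates = iterations_per_epoch * epochs
= 61 * 5
= 305

305


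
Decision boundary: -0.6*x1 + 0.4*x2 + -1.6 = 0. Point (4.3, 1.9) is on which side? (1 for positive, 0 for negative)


Compute -0.6 * 4.3 + 0.4 * 1.9 + -1.6
= -2.58 + 0.76 + -1.6
= -3.42
Since -3.42 < 0, the point is on the negative side.

0


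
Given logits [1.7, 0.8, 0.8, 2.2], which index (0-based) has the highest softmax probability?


Softmax is a monotonic transformation, so it preserves the argmax.
We need to find the index of the maximum logit.
Index 0: 1.7
Index 1: 0.8
Index 2: 0.8
Index 3: 2.2
Maximum logit = 2.2 at index 3

3


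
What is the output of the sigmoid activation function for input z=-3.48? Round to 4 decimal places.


sigmoid(z) = 1 / (1 + exp(-z))
exp(-(-3.48)) = exp(3.48) = 32.4597
1 + 32.4597 = 33.4597
1 / 33.4597 = 0.0299

0.0299


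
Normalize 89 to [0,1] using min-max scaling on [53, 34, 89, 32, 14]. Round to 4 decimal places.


Min = 14, Max = 89
Range = 89 - 14 = 75
Scaled = (x - min) / (max - min)
= (89 - 14) / 75
= 75 / 75
= 1.0000

1.0000


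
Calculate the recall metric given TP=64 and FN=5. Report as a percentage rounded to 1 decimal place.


Recall = TP / (TP + FN) * 100
= 64 / (64 + 5)
= 64 / 69
= 0.9275
= 92.8%

92.8


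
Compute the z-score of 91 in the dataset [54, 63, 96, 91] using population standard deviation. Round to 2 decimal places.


Mean = (54 + 63 + 96 + 91) / 4 = 76.0
Variance = sum((x_i - mean)^2) / n = 319.5
Std = sqrt(319.5) = 17.8746
Z = (x - mean) / std
= (91 - 76.0) / 17.8746
= 15.0 / 17.8746
= 0.84

0.84


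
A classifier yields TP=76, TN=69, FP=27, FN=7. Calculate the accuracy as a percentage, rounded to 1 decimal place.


Accuracy = (TP + TN) / (TP + TN + FP + FN) * 100
= (76 + 69) / (76 + 69 + 27 + 7)
= 145 / 179
= 0.8101
= 81.0%

81.0


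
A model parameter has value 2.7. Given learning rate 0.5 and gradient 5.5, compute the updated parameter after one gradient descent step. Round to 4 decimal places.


w_new = w_old - lr * gradient
= 2.7 - 0.5 * 5.5
= 2.7 - (2.75)
= -0.0500

-0.0500


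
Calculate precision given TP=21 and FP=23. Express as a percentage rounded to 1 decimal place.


Precision = TP / (TP + FP) * 100
= 21 / (21 + 23)
= 21 / 44
= 0.4773
= 47.7%

47.7


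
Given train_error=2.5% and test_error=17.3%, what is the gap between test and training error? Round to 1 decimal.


Generalization gap = test_error - train_error
= 17.3 - 2.5
= 14.8%
A large gap suggests overfitting.

14.8


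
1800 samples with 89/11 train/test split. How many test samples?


Train samples = 1800 * 89% = 1602
Test samples = 1800 - 1602
= 198

198


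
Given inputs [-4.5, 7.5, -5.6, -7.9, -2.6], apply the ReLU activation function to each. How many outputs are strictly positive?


ReLU(x) = max(0, x) for each element:
ReLU(-4.5) = 0
ReLU(7.5) = 7.5
ReLU(-5.6) = 0
ReLU(-7.9) = 0
ReLU(-2.6) = 0
Active neurons (>0): 1

1


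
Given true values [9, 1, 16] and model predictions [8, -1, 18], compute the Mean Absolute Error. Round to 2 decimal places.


Absolute errors: [1, 2, 2]
Sum of absolute errors = 5
MAE = 5 / 3 = 1.67

1.67


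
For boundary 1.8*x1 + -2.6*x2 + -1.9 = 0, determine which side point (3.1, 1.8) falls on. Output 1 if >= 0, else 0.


Compute 1.8 * 3.1 + -2.6 * 1.8 + -1.9
= 5.58 + -4.68 + -1.9
= -1.0
Since -1.0 < 0, the point is on the negative side.

0


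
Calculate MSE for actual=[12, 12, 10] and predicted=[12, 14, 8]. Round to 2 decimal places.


Differences: [0, -2, 2]
Squared errors: [0, 4, 4]
Sum of squared errors = 8
MSE = 8 / 3 = 2.67

2.67


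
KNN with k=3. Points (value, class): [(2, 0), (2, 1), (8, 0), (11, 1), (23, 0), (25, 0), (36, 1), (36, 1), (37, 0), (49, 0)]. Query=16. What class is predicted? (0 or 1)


Distances from query 16:
Point 11 (class 1): distance = 5
Point 23 (class 0): distance = 7
Point 8 (class 0): distance = 8
K=3 nearest neighbors: classes = [1, 0, 0]
Votes for class 1: 1 / 3
Majority vote => class 0

0


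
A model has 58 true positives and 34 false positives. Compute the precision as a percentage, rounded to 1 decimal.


Precision = TP / (TP + FP) * 100
= 58 / (58 + 34)
= 58 / 92
= 0.6304
= 63.0%

63.0


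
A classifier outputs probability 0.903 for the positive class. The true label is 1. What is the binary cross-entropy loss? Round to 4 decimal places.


For y=1: Loss = -log(p)
= -log(0.903)
= -(-0.102)
= 0.1020

0.1020


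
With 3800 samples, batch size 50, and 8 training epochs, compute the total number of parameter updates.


Iterations per epoch = 3800 / 50 = 76
Total updates = iterations_per_epoch * epochs
= 76 * 8
= 608

608


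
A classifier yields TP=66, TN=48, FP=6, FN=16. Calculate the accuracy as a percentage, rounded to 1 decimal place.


Accuracy = (TP + TN) / (TP + TN + FP + FN) * 100
= (66 + 48) / (66 + 48 + 6 + 16)
= 114 / 136
= 0.8382
= 83.8%

83.8


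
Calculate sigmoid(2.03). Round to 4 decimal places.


sigmoid(z) = 1 / (1 + exp(-z))
exp(-(2.03)) = exp(-2.03) = 0.1313
1 + 0.1313 = 1.1313
1 / 1.1313 = 0.8839

0.8839


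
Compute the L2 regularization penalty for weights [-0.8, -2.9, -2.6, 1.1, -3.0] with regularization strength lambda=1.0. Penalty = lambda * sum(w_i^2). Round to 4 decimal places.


Squaring each weight:
(-0.8)^2 = 0.64
(-2.9)^2 = 8.41
(-2.6)^2 = 6.76
1.1^2 = 1.21
(-3.0)^2 = 9.0
Sum of squares = 26.02
Penalty = 1.0 * 26.02 = 26.0200

26.0200


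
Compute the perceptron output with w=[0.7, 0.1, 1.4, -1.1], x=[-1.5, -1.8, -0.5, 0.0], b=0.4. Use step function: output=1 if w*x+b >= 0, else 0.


z = w . x + b
= 0.7*-1.5 + 0.1*-1.8 + 1.4*-0.5 + -1.1*0.0 + 0.4
= -1.05 + -0.18 + -0.7 + -0.0 + 0.4
= -1.93 + 0.4
= -1.53
Since z = -1.53 < 0, output = 0

0


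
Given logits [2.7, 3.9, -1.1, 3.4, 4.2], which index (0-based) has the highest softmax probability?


Softmax is a monotonic transformation, so it preserves the argmax.
We need to find the index of the maximum logit.
Index 0: 2.7
Index 1: 3.9
Index 2: -1.1
Index 3: 3.4
Index 4: 4.2
Maximum logit = 4.2 at index 4

4


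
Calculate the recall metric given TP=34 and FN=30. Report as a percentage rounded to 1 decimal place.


Recall = TP / (TP + FN) * 100
= 34 / (34 + 30)
= 34 / 64
= 0.5312
= 53.1%

53.1


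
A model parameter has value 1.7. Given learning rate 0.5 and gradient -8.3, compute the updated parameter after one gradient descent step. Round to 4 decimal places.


w_new = w_old - lr * gradient
= 1.7 - 0.5 * -8.3
= 1.7 - (-4.15)
= 5.8500

5.8500


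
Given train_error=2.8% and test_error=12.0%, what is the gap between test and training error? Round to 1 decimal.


Generalization gap = test_error - train_error
= 12.0 - 2.8
= 9.2%
A moderate gap.

9.2


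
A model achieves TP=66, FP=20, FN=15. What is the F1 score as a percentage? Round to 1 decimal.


Precision = TP / (TP + FP) = 66 / 86 = 0.7674
Recall = TP / (TP + FN) = 66 / 81 = 0.8148
F1 = 2 * P * R / (P + R)
= 2 * 0.7674 * 0.8148 / (0.7674 + 0.8148)
= 1.2506 / 1.5823
= 0.7904
As percentage: 79.0%

79.0


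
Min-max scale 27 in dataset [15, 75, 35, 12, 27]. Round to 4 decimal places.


Min = 12, Max = 75
Range = 75 - 12 = 63
Scaled = (x - min) / (max - min)
= (27 - 12) / 63
= 15 / 63
= 0.2381

0.2381


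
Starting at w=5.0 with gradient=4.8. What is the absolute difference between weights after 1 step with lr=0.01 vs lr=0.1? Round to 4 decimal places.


With lr=0.01: w_new = 5.0 - 0.01 * 4.8 = 4.952
With lr=0.1: w_new = 5.0 - 0.1 * 4.8 = 4.52
Absolute difference = |4.952 - 4.52|
= 0.4320

0.4320


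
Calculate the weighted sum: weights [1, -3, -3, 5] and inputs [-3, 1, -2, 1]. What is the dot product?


Element-wise products:
1 * -3 = -3
-3 * 1 = -3
-3 * -2 = 6
5 * 1 = 5
Sum = -3 + -3 + 6 + 5
= 5

5


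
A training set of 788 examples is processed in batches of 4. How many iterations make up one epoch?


Iterations per epoch = dataset_size / batch_size
= 788 / 4
= 197

197


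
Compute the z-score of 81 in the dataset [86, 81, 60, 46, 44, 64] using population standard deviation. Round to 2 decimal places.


Mean = (86 + 81 + 60 + 46 + 44 + 64) / 6 = 63.5
Variance = sum((x_i - mean)^2) / n = 251.9167
Std = sqrt(251.9167) = 15.8719
Z = (x - mean) / std
= (81 - 63.5) / 15.8719
= 17.5 / 15.8719
= 1.10

1.10


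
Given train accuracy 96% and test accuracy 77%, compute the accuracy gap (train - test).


Gap = train_accuracy - test_accuracy
= 96 - 77
= 19%
This gap suggests the model is overfitting.

19


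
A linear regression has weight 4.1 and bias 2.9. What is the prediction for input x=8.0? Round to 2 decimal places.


y = 4.1 * 8.0 + (2.9)
= 32.8 + (2.9)
= 35.70

35.70


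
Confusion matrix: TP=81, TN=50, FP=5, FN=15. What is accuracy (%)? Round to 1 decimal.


Accuracy = (TP + TN) / (TP + TN + FP + FN) * 100
= (81 + 50) / (81 + 50 + 5 + 15)
= 131 / 151
= 0.8675
= 86.8%

86.8


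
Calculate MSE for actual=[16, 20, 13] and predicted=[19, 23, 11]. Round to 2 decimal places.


Differences: [-3, -3, 2]
Squared errors: [9, 9, 4]
Sum of squared errors = 22
MSE = 22 / 3 = 7.33

7.33


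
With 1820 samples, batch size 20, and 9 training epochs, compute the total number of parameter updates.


Iterations per epoch = 1820 / 20 = 91
Total updates = iterations_per_epoch * epochs
= 91 * 9
= 819

819


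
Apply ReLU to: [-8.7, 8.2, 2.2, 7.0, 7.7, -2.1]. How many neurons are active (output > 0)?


ReLU(x) = max(0, x) for each element:
ReLU(-8.7) = 0
ReLU(8.2) = 8.2
ReLU(2.2) = 2.2
ReLU(7.0) = 7.0
ReLU(7.7) = 7.7
ReLU(-2.1) = 0
Active neurons (>0): 4

4


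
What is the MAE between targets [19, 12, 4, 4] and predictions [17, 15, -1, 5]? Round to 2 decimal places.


Absolute errors: [2, 3, 5, 1]
Sum of absolute errors = 11
MAE = 11 / 4 = 2.75

2.75


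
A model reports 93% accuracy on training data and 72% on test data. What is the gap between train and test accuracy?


Gap = train_accuracy - test_accuracy
= 93 - 72
= 21%
This large gap strongly indicates overfitting.

21


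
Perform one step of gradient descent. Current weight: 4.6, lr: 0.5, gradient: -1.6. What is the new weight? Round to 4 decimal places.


w_new = w_old - lr * gradient
= 4.6 - 0.5 * -1.6
= 4.6 - (-0.8)
= 5.4000

5.4000


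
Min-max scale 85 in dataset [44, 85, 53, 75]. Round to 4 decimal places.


Min = 44, Max = 85
Range = 85 - 44 = 41
Scaled = (x - min) / (max - min)
= (85 - 44) / 41
= 41 / 41
= 1.0000

1.0000


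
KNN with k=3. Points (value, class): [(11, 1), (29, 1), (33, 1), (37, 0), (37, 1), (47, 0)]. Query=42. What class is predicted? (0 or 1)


Distances from query 42:
Point 37 (class 0): distance = 5
Point 47 (class 0): distance = 5
Point 37 (class 1): distance = 5
K=3 nearest neighbors: classes = [0, 0, 1]
Votes for class 1: 1 / 3
Majority vote => class 0

0


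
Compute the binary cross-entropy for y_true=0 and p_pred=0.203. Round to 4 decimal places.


For y=0: Loss = -log(1-p)
= -log(1 - 0.203)
= -log(0.797)
= -(-0.2269)
= 0.2269

0.2269


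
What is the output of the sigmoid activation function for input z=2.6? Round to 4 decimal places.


sigmoid(z) = 1 / (1 + exp(-z))
exp(-(2.6)) = exp(-2.6) = 0.0743
1 + 0.0743 = 1.0743
1 / 1.0743 = 0.9309

0.9309


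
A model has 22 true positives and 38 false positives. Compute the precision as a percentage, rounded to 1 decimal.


Precision = TP / (TP + FP) * 100
= 22 / (22 + 38)
= 22 / 60
= 0.3667
= 36.7%

36.7


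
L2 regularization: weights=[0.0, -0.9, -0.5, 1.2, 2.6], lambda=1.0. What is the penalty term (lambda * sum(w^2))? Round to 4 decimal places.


Squaring each weight:
0.0^2 = 0.0
(-0.9)^2 = 0.81
(-0.5)^2 = 0.25
1.2^2 = 1.44
2.6^2 = 6.76
Sum of squares = 9.26
Penalty = 1.0 * 9.26 = 9.2600

9.2600


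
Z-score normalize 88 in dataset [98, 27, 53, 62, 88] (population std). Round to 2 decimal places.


Mean = (98 + 27 + 53 + 62 + 88) / 5 = 65.6
Variance = sum((x_i - mean)^2) / n = 642.64
Std = sqrt(642.64) = 25.3503
Z = (x - mean) / std
= (88 - 65.6) / 25.3503
= 22.4 / 25.3503
= 0.88

0.88


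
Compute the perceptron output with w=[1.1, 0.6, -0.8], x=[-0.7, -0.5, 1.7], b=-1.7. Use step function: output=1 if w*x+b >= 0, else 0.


z = w . x + b
= 1.1*-0.7 + 0.6*-0.5 + -0.8*1.7 + -1.7
= -0.77 + -0.3 + -1.36 + -1.7
= -2.43 + -1.7
= -4.13
Since z = -4.13 < 0, output = 0

0


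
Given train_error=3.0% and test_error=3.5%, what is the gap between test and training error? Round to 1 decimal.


Generalization gap = test_error - train_error
= 3.5 - 3.0
= 0.5%
A small gap suggests good generalization.

0.5


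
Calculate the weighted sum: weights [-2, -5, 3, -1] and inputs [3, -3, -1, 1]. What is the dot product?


Element-wise products:
-2 * 3 = -6
-5 * -3 = 15
3 * -1 = -3
-1 * 1 = -1
Sum = -6 + 15 + -3 + -1
= 5

5


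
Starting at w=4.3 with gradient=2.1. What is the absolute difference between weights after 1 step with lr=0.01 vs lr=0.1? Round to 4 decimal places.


With lr=0.01: w_new = 4.3 - 0.01 * 2.1 = 4.279
With lr=0.1: w_new = 4.3 - 0.1 * 2.1 = 4.09
Absolute difference = |4.279 - 4.09|
= 0.1890

0.1890


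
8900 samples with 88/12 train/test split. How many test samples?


Train samples = 8900 * 88% = 7832
Test samples = 8900 - 7832
= 1068

1068


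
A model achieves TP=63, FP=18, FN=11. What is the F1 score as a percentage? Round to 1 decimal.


Precision = TP / (TP + FP) = 63 / 81 = 0.7778
Recall = TP / (TP + FN) = 63 / 74 = 0.8514
F1 = 2 * P * R / (P + R)
= 2 * 0.7778 * 0.8514 / (0.7778 + 0.8514)
= 1.3243 / 1.6291
= 0.8129
As percentage: 81.3%

81.3


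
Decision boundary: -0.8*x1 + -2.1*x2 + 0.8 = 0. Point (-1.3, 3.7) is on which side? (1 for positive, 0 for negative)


Compute -0.8 * -1.3 + -2.1 * 3.7 + 0.8
= 1.04 + -7.77 + 0.8
= -5.93
Since -5.93 < 0, the point is on the negative side.

0


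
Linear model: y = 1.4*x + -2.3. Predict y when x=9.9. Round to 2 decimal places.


y = 1.4 * 9.9 + (-2.3)
= 13.86 + (-2.3)
= 11.56

11.56


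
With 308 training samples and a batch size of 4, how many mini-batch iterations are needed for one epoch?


Iterations per epoch = dataset_size / batch_size
= 308 / 4
= 77

77


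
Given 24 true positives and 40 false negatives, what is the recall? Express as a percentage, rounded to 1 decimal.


Recall = TP / (TP + FN) * 100
= 24 / (24 + 40)
= 24 / 64
= 0.375
= 37.5%

37.5


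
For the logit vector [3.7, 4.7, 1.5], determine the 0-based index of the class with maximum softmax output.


Softmax is a monotonic transformation, so it preserves the argmax.
We need to find the index of the maximum logit.
Index 0: 3.7
Index 1: 4.7
Index 2: 1.5
Maximum logit = 4.7 at index 1

1


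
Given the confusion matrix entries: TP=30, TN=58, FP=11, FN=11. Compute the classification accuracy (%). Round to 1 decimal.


Accuracy = (TP + TN) / (TP + TN + FP + FN) * 100
= (30 + 58) / (30 + 58 + 11 + 11)
= 88 / 110
= 0.8
= 80.0%

80.0


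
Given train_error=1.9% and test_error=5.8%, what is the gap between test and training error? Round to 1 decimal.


Generalization gap = test_error - train_error
= 5.8 - 1.9
= 3.9%
A moderate gap.

3.9


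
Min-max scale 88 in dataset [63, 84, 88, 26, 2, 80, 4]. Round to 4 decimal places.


Min = 2, Max = 88
Range = 88 - 2 = 86
Scaled = (x - min) / (max - min)
= (88 - 2) / 86
= 86 / 86
= 1.0000

1.0000


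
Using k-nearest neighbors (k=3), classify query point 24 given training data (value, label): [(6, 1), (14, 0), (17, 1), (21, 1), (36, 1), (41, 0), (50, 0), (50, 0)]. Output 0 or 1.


Distances from query 24:
Point 21 (class 1): distance = 3
Point 17 (class 1): distance = 7
Point 14 (class 0): distance = 10
K=3 nearest neighbors: classes = [1, 1, 0]
Votes for class 1: 2 / 3
Majority vote => class 1

1


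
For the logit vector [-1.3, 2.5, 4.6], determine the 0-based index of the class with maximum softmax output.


Softmax is a monotonic transformation, so it preserves the argmax.
We need to find the index of the maximum logit.
Index 0: -1.3
Index 1: 2.5
Index 2: 4.6
Maximum logit = 4.6 at index 2

2


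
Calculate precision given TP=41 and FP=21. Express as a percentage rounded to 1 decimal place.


Precision = TP / (TP + FP) * 100
= 41 / (41 + 21)
= 41 / 62
= 0.6613
= 66.1%

66.1


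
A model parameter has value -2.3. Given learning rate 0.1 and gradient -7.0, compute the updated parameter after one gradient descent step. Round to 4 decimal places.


w_new = w_old - lr * gradient
= -2.3 - 0.1 * -7.0
= -2.3 - (-0.7)
= -1.6000

-1.6000


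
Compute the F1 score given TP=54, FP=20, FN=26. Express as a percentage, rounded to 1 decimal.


Precision = TP / (TP + FP) = 54 / 74 = 0.7297
Recall = TP / (TP + FN) = 54 / 80 = 0.675
F1 = 2 * P * R / (P + R)
= 2 * 0.7297 * 0.675 / (0.7297 + 0.675)
= 0.9851 / 1.4047
= 0.7013
As percentage: 70.1%

70.1


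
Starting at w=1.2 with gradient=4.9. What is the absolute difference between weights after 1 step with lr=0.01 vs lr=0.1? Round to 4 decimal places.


With lr=0.01: w_new = 1.2 - 0.01 * 4.9 = 1.151
With lr=0.1: w_new = 1.2 - 0.1 * 4.9 = 0.71
Absolute difference = |1.151 - 0.71|
= 0.4410

0.4410


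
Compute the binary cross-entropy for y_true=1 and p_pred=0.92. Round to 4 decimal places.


For y=1: Loss = -log(p)
= -log(0.92)
= -(-0.0834)
= 0.0834

0.0834


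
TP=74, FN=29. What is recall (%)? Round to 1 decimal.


Recall = TP / (TP + FN) * 100
= 74 / (74 + 29)
= 74 / 103
= 0.7184
= 71.8%

71.8


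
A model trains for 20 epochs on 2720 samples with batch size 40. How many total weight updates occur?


Iterations per epoch = 2720 / 40 = 68
Total updates = iterations_per_epoch * epochs
= 68 * 20
= 1360

1360


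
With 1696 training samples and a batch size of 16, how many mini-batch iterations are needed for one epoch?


Iterations per epoch = dataset_size / batch_size
= 1696 / 16
= 106

106


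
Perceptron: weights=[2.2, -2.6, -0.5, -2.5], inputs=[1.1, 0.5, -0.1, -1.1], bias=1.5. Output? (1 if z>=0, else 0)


z = w . x + b
= 2.2*1.1 + -2.6*0.5 + -0.5*-0.1 + -2.5*-1.1 + 1.5
= 2.42 + -1.3 + 0.05 + 2.75 + 1.5
= 3.92 + 1.5
= 5.42
Since z = 5.42 >= 0, output = 1

1


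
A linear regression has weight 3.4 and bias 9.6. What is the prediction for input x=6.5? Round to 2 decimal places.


y = 3.4 * 6.5 + (9.6)
= 22.1 + (9.6)
= 31.70

31.70


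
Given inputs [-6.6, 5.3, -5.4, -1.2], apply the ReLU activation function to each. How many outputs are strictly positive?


ReLU(x) = max(0, x) for each element:
ReLU(-6.6) = 0
ReLU(5.3) = 5.3
ReLU(-5.4) = 0
ReLU(-1.2) = 0
Active neurons (>0): 1

1


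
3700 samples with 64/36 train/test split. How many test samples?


Train samples = 3700 * 64% = 2368
Test samples = 3700 - 2368
= 1332

1332


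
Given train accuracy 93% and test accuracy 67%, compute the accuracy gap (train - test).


Gap = train_accuracy - test_accuracy
= 93 - 67
= 26%
This large gap strongly indicates overfitting.

26


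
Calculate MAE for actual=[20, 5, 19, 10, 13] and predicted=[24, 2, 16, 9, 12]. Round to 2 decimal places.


Absolute errors: [4, 3, 3, 1, 1]
Sum of absolute errors = 12
MAE = 12 / 5 = 2.40

2.40


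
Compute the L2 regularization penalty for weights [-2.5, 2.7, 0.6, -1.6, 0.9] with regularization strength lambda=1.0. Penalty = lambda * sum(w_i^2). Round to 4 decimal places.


Squaring each weight:
(-2.5)^2 = 6.25
2.7^2 = 7.29
0.6^2 = 0.36
(-1.6)^2 = 2.56
0.9^2 = 0.81
Sum of squares = 17.27
Penalty = 1.0 * 17.27 = 17.2700

17.2700


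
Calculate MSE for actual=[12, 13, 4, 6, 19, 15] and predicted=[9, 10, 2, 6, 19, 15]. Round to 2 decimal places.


Differences: [3, 3, 2, 0, 0, 0]
Squared errors: [9, 9, 4, 0, 0, 0]
Sum of squared errors = 22
MSE = 22 / 6 = 3.67

3.67


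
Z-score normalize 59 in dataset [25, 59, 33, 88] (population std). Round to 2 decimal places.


Mean = (25 + 59 + 33 + 88) / 4 = 51.25
Variance = sum((x_i - mean)^2) / n = 608.1875
Std = sqrt(608.1875) = 24.6615
Z = (x - mean) / std
= (59 - 51.25) / 24.6615
= 7.75 / 24.6615
= 0.31

0.31


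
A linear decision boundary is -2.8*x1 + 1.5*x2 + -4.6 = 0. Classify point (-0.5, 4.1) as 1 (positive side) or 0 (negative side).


Compute -2.8 * -0.5 + 1.5 * 4.1 + -4.6
= 1.4 + 6.15 + -4.6
= 2.95
Since 2.95 >= 0, the point is on the positive side.

1


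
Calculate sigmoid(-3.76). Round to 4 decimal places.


sigmoid(z) = 1 / (1 + exp(-z))
exp(-(-3.76)) = exp(3.76) = 42.9484
1 + 42.9484 = 43.9484
1 / 43.9484 = 0.0228

0.0228


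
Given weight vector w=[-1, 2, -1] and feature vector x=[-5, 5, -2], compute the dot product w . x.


Element-wise products:
-1 * -5 = 5
2 * 5 = 10
-1 * -2 = 2
Sum = 5 + 10 + 2
= 17

17


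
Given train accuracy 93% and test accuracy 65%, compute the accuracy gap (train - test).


Gap = train_accuracy - test_accuracy
= 93 - 65
= 28%
This large gap strongly indicates overfitting.

28


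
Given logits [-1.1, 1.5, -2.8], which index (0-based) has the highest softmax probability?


Softmax is a monotonic transformation, so it preserves the argmax.
We need to find the index of the maximum logit.
Index 0: -1.1
Index 1: 1.5
Index 2: -2.8
Maximum logit = 1.5 at index 1

1


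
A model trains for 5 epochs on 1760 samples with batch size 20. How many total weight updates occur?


Iterations per epoch = 1760 / 20 = 88
Total updates = iterations_per_epoch * epochs
= 88 * 5
= 440

440


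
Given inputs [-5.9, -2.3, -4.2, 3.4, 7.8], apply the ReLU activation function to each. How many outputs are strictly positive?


ReLU(x) = max(0, x) for each element:
ReLU(-5.9) = 0
ReLU(-2.3) = 0
ReLU(-4.2) = 0
ReLU(3.4) = 3.4
ReLU(7.8) = 7.8
Active neurons (>0): 2

2


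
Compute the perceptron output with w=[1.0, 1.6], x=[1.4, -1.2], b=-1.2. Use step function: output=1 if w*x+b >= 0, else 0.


z = w . x + b
= 1.0*1.4 + 1.6*-1.2 + -1.2
= 1.4 + -1.92 + -1.2
= -0.52 + -1.2
= -1.72
Since z = -1.72 < 0, output = 0

0


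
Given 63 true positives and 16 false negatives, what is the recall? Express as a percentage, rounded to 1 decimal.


Recall = TP / (TP + FN) * 100
= 63 / (63 + 16)
= 63 / 79
= 0.7975
= 79.7%

79.7


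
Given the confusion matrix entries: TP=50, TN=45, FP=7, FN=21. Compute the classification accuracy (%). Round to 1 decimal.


Accuracy = (TP + TN) / (TP + TN + FP + FN) * 100
= (50 + 45) / (50 + 45 + 7 + 21)
= 95 / 123
= 0.7724
= 77.2%

77.2


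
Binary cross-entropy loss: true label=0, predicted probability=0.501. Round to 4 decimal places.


For y=0: Loss = -log(1-p)
= -log(1 - 0.501)
= -log(0.499)
= -(-0.6951)
= 0.6951

0.6951


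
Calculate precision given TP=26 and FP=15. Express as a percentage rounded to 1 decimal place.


Precision = TP / (TP + FP) * 100
= 26 / (26 + 15)
= 26 / 41
= 0.6341
= 63.4%

63.4


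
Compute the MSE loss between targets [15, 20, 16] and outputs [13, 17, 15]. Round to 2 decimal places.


Differences: [2, 3, 1]
Squared errors: [4, 9, 1]
Sum of squared errors = 14
MSE = 14 / 3 = 4.67

4.67


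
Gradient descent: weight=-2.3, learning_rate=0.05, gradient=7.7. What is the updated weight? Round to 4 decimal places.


w_new = w_old - lr * gradient
= -2.3 - 0.05 * 7.7
= -2.3 - (0.385)
= -2.6850

-2.6850


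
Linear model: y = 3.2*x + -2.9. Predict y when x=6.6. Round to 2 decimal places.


y = 3.2 * 6.6 + (-2.9)
= 21.12 + (-2.9)
= 18.22

18.22


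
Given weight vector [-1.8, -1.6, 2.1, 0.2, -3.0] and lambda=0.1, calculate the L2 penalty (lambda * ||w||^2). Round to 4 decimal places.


Squaring each weight:
(-1.8)^2 = 3.24
(-1.6)^2 = 2.56
2.1^2 = 4.41
0.2^2 = 0.04
(-3.0)^2 = 9.0
Sum of squares = 19.25
Penalty = 0.1 * 19.25 = 1.9250

1.9250


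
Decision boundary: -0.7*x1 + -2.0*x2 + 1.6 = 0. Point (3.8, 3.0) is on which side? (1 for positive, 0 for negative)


Compute -0.7 * 3.8 + -2.0 * 3.0 + 1.6
= -2.66 + -6.0 + 1.6
= -7.06
Since -7.06 < 0, the point is on the negative side.

0


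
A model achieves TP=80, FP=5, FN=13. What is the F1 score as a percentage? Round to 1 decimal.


Precision = TP / (TP + FP) = 80 / 85 = 0.9412
Recall = TP / (TP + FN) = 80 / 93 = 0.8602
F1 = 2 * P * R / (P + R)
= 2 * 0.9412 * 0.8602 / (0.9412 + 0.8602)
= 1.6192 / 1.8014
= 0.8989
As percentage: 89.9%

89.9


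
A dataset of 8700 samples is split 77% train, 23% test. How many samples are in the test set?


Train samples = 8700 * 77% = 6699
Test samples = 8700 - 6699
= 2001

2001


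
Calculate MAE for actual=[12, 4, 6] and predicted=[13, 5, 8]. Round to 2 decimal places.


Absolute errors: [1, 1, 2]
Sum of absolute errors = 4
MAE = 4 / 3 = 1.33

1.33


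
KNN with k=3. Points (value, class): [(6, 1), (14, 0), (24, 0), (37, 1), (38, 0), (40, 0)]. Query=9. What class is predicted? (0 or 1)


Distances from query 9:
Point 6 (class 1): distance = 3
Point 14 (class 0): distance = 5
Point 24 (class 0): distance = 15
K=3 nearest neighbors: classes = [1, 0, 0]
Votes for class 1: 1 / 3
Majority vote => class 0

0


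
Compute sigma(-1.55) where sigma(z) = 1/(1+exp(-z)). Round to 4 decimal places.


sigmoid(z) = 1 / (1 + exp(-z))
exp(-(-1.55)) = exp(1.55) = 4.7115
1 + 4.7115 = 5.7115
1 / 5.7115 = 0.1751

0.1751


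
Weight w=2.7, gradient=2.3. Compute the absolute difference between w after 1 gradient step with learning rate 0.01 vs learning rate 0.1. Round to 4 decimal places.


With lr=0.01: w_new = 2.7 - 0.01 * 2.3 = 2.677
With lr=0.1: w_new = 2.7 - 0.1 * 2.3 = 2.47
Absolute difference = |2.677 - 2.47|
= 0.2070

0.2070


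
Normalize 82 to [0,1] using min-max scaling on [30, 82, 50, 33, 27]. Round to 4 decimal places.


Min = 27, Max = 82
Range = 82 - 27 = 55
Scaled = (x - min) / (max - min)
= (82 - 27) / 55
= 55 / 55
= 1.0000

1.0000


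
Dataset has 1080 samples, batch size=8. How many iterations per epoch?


Iterations per epoch = dataset_size / batch_size
= 1080 / 8
= 135

135


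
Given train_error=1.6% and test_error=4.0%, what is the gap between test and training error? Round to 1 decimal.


Generalization gap = test_error - train_error
= 4.0 - 1.6
= 2.4%
A moderate gap.

2.4


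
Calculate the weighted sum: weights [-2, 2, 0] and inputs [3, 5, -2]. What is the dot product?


Element-wise products:
-2 * 3 = -6
2 * 5 = 10
0 * -2 = 0
Sum = -6 + 10 + 0
= 4

4


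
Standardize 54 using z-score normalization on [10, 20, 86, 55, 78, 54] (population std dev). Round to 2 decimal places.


Mean = (10 + 20 + 86 + 55 + 78 + 54) / 6 = 50.5
Variance = sum((x_i - mean)^2) / n = 769.9167
Std = sqrt(769.9167) = 27.7474
Z = (x - mean) / std
= (54 - 50.5) / 27.7474
= 3.5 / 27.7474
= 0.13

0.13


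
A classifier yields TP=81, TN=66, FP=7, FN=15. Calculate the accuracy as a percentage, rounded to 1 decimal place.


Accuracy = (TP + TN) / (TP + TN + FP + FN) * 100
= (81 + 66) / (81 + 66 + 7 + 15)
= 147 / 169
= 0.8698
= 87.0%

87.0


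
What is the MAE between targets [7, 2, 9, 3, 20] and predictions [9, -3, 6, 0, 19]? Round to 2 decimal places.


Absolute errors: [2, 5, 3, 3, 1]
Sum of absolute errors = 14
MAE = 14 / 5 = 2.80

2.80


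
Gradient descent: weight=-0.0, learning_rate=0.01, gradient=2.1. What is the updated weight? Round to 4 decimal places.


w_new = w_old - lr * gradient
= -0.0 - 0.01 * 2.1
= -0.0 - (0.021)
= -0.0210

-0.0210


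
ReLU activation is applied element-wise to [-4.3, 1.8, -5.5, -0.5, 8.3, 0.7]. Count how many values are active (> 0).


ReLU(x) = max(0, x) for each element:
ReLU(-4.3) = 0
ReLU(1.8) = 1.8
ReLU(-5.5) = 0
ReLU(-0.5) = 0
ReLU(8.3) = 8.3
ReLU(0.7) = 0.7
Active neurons (>0): 3

3


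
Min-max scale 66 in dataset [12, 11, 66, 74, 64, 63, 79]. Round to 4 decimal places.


Min = 11, Max = 79
Range = 79 - 11 = 68
Scaled = (x - min) / (max - min)
= (66 - 11) / 68
= 55 / 68
= 0.8088

0.8088


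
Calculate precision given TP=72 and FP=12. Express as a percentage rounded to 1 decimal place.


Precision = TP / (TP + FP) * 100
= 72 / (72 + 12)
= 72 / 84
= 0.8571
= 85.7%

85.7


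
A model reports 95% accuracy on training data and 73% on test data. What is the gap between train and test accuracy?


Gap = train_accuracy - test_accuracy
= 95 - 73
= 22%
This large gap strongly indicates overfitting.

22
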